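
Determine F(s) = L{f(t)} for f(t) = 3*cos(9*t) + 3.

F(s) = 3*s/(s^2 + 81) + 3/s

Apply the Laplace transform termwise.
(3)·[L{cos(9t)} = s/(s^2 + 81)]; L{3} = 3/s.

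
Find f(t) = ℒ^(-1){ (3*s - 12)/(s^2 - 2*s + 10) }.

f(t) = -3*exp(t)*sin(3*t) + 3*exp(t)*cos(3*t)

Complete the square in the denominator: s^2 - 2*s + 10 = (s - 1)^2 + 3^2.
Split the numerator to match: 3*s - 12 = 3·(s - 1) - 3·3.
Invert each term: 3·(s - 1)/((s - 1)^2 + 9) ↔ 3e^(t)cos(3t); -3·3/((s - 1)^2 + 9) ↔ -3e^(t)sin(3t).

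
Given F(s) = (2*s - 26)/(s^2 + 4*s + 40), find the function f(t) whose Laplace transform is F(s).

f(t) = -5*exp(-2*t)*sin(6*t) + 2*exp(-2*t)*cos(6*t)

Complete the square in the denominator: s^2 + 4*s + 40 = (s + 2)^2 + 6^2.
Split the numerator to match: 2*s - 26 = 2·(s + 2) - 5·6.
Invert each term: 2·(s + 2)/((s + 2)^2 + 36) ↔ 2e^(-2t)cos(6t); -5·6/((s + 2)^2 + 36) ↔ -5e^(-2t)sin(6t).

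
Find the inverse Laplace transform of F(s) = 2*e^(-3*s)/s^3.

Heaviside(t - 3)*((t - 3)^2)

The factor e^(-3s) signals a time shift by c = 3 (second shifting theorem).
L{t^2} = 2!/s^3 = 2/s^3, so L^-1{2/s^3} = t^2.
Hence the inverse is u(t - 3) times that function evaluated at t - 3.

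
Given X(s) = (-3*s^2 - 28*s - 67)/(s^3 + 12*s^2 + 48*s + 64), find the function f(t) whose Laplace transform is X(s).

Factor the denominator: s^3 + 12*s^2 + 48*s + 64 = (s + 4)^3.
Partial fraction decomposition gives [-3/(s + 4)] + [-4/(s + 4)^2] + [-3/(s + 4)^3].
Invert each term: -3/(s + 4) ↔ -3e^(-4t); -4/(s + 4)^2 ↔ -4t·e^(-4t); -3/(s + 4)^3 ↔ (-3/2)t^2·e^(-4t).

f(t) = -3*t^2*exp(-4*t)/2 - 4*t*exp(-4*t) - 3*exp(-4*t)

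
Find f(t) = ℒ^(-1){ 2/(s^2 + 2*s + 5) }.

f(t) = exp(-t)*sin(2*t)

Rewrite the denominator: s^2 + 2*s + 5 = (s + 1)^2 + 4.
The form in (s + 1) signals a first-shifting-theorem factor e^(-t).
Since L{sin(2t)} = 2/(s^2 + 4), the inverse is exp(-t)*sin(2*t).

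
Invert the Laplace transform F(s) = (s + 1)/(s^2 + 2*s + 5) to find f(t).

Rewrite the denominator: s^2 + 2*s + 5 = (s + 1)^2 + 4.
The form in (s + 1) signals a first-shifting-theorem factor e^(-t).
Since L{cos(2t)} = s/(s^2 + 4), the inverse is exp(-t)*cos(2*t).

f(t) = exp(-t)*cos(2*t)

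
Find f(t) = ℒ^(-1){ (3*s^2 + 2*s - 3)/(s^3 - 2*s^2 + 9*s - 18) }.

f(t) = exp(2*t) + 2*sin(3*t) + 2*cos(3*t)

Factor the denominator: s^3 - 2*s^2 + 9*s - 18 = (s - 2)*(s^2 + 9).
Partial fraction decomposition gives [1/(s - 2)] + [2*s/(s^2 + 9)] + [6/(s^2 + 9)].
Invert each term: 1/(s - 2) ↔ e^(2t); 2·s/(s^2 + 9) ↔ 2cos(3t); 2·3/(s^2 + 9) ↔ 2sin(3t).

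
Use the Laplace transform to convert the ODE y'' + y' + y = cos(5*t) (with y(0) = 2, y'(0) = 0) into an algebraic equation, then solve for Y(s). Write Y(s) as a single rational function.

Y(s) = (2*s^3 + 2*s^2 + 51*s + 50)/(s^4 + s^3 + 26*s^2 + 25*s + 25)

Transform both sides with L{·}.
With L{y''} = s^2 Y - s·y(0) - y'(0) and L{y'} = sY - y(0), with y(0) = 2, y'(0) = 0: the LHS transforms to (s^2 + s + 1)Y - (2*s + 2).
The right side is L{cos(5*t)} = s/(s^2 + 25).
So (s^2 + s + 1)Y = s/(s^2 + 25) + (2*s + 2).
Isolate Y and clear denominators.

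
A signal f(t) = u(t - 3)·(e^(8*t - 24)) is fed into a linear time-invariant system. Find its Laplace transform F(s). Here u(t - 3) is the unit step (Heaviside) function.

By the second shifting theorem, L{u(t - c)·g(t - c)} = e^(-cs)·G(s) with c = 3 and G(s) = L{g(t)}.
L{e^(8t)} = 1/(s - 8).

F(s) = exp(-3*s)/(s - 8)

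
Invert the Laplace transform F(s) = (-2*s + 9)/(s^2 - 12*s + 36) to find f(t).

Factor the denominator: s^2 - 12*s + 36 = (s - 6)^2.
Partial fraction decomposition gives [-2/(s - 6)] + [-3/(s - 6)^2].
Invert each term: -2/(s - 6) ↔ -2e^(6t); -3/(s - 6)^2 ↔ -3t·e^(6t).

f(t) = -3*t*exp(6*t) - 2*exp(6*t)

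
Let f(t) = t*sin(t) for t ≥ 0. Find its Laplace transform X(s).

L{sin(t)} = 1/(s^2 + 1).
Then apply L{t·g(t)} = -d/ds[G(s)] with G(s) = 1/(s^2 + 1):
differentiating 1 time and applying the sign gives 2*s/(s^2 + 1)^2.

X(s) = 2*s/(s^2 + 1)^2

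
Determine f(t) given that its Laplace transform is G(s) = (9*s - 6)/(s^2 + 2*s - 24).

f(t) = 3*exp(4*t) + 6*exp(-6*t)

Factor the denominator: s^2 + 2*s - 24 = (s - 4)*(s + 6).
Partial fraction decomposition gives [6/(s + 6)] + [3/(s - 4)].
Invert each term: 6/(s + 6) ↔ 6e^(-6t); 3/(s - 4) ↔ 3e^(4t).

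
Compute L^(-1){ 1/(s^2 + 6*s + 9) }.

t*exp(-3*t)

Rewrite the denominator: s^2 + 6*s + 9 = (s + 3)^2.
The form in (s + 3) signals a first-shifting-theorem factor e^(-3t).
Since L{t} = 1!/s^2 = 1/s^2, the inverse is t*e^(-3*t).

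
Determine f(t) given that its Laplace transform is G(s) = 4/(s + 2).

f(t) = 4*exp(-2*t)

Since L{e^(-2t)} = 1/(s + 2), the inverse is e^(-2*t), scaled by 4.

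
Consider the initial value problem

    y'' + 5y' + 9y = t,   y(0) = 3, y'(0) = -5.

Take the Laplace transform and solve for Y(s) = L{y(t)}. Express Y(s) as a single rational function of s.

Apply the Laplace transform to the equation.
With L{y''} = s^2 Y - s·y(0) - y'(0) and L{y'} = sY - y(0), with y(0) = 3, y'(0) = -5: the LHS transforms to (s^2 + 5*s + 9)Y - (3*s + 10).
The right side is L{t} = s^(-2).
So (s^2 + 5*s + 9)Y = s^(-2) + (3*s + 10).
Solve for Y(s) and write it as one ratio of polynomials.

Y(s) = (3*s^3 + 10*s^2 + 1)/(s^4 + 5*s^3 + 9*s^2)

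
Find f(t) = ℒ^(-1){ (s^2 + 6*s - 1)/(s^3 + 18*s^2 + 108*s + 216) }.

f(t) = -t^2*exp(-6*t)/2 - 6*t*exp(-6*t) + exp(-6*t)

Factor the denominator: s^3 + 18*s^2 + 108*s + 216 = (s + 6)^3.
Partial fraction decomposition gives [1/(s + 6)] + [-6/(s + 6)^2] + [-1/(s + 6)^3].
Invert each term: 1/(s + 6) ↔ e^(-6t); -6/(s + 6)^2 ↔ -6t·e^(-6t); -1/(s + 6)^3 ↔ (-1/2)t^2·e^(-6t).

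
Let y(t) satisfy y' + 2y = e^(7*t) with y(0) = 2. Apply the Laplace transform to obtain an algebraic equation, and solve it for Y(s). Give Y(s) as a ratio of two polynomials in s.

Y(s) = (2*s - 13)/(s^2 - 5*s - 14)

Laplace-transform each side.
Using L{y'} = sY - y(0) = sY - 2, the left side becomes (s + 2)Y - (2).
The right side is L{e^(7*t)} = 1/(s - 7).
So (s + 2)Y = 1/(s - 7) + (2).
Solve for Y(s) and write it as one ratio of polynomials.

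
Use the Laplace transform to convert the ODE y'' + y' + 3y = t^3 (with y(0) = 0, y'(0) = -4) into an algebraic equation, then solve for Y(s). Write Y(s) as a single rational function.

Y(s) = (-4*s^4 + 6)/(s^6 + s^5 + 3*s^4)

Transform both sides with L{·}.
Using L{y''} = s^2 Y - s·y(0) - y'(0) and L{y'} = sY - y(0), with y(0) = 0, y'(0) = -4, the left side becomes (s^2 + s + 3)Y - (-4).
The right side is L{t^3} = 6/s^4.
So (s^2 + s + 3)Y = 6/s^4 + (-4).
Divide through and combine into a single rational function.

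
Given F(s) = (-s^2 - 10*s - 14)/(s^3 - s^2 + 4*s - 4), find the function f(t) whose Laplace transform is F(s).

f(t) = -5*exp(t) - 3*sin(2*t) + 4*cos(2*t)

Factor the denominator: s^3 - s^2 + 4*s - 4 = (s - 1)*(s^2 + 4).
Partial fraction decomposition gives [-5/(s - 1)] + [4*s/(s^2 + 4)] + [-6/(s^2 + 4)].
Invert each term: -5/(s - 1) ↔ -5e^(t); 4·s/(s^2 + 4) ↔ 4cos(2t); -3·2/(s^2 + 4) ↔ -3sin(2t).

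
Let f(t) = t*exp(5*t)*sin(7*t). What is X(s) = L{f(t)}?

L{sin(7t)} = 7/(s^2 + 49).
Multiplying by e^(5t) shifts s → s - 5, so L{exp(5*t)*sin(7*t)} = 7/((s - 5)^2 + 49).
Then apply L{t·g(t)} = -d/ds[G(s)] with G(s) = 7/((s - 5)^2 + 49):
differentiating 1 time and applying the sign gives 14*(s - 5)/(s^2 - 10*s + 74)^2.

X(s) = 14*(s - 5)/(s^2 - 10*s + 74)^2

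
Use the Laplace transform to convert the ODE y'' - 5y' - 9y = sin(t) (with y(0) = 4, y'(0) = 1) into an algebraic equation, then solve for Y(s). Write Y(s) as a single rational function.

Take the Laplace transform of both sides.
With L{y''} = s^2 Y - s·y(0) - y'(0) and L{y'} = sY - y(0), with y(0) = 4, y'(0) = 1: the LHS transforms to (s^2 - 5*s - 9)Y - (4*s - 19).
The right side is L{sin(t)} = 1/(s^2 + 1).
So (s^2 - 5*s - 9)Y = 1/(s^2 + 1) + (4*s - 19).
Solve for Y(s) and write it as one ratio of polynomials.

Y(s) = (4*s^3 - 19*s^2 + 4*s - 18)/(s^4 - 5*s^3 - 8*s^2 - 5*s - 9)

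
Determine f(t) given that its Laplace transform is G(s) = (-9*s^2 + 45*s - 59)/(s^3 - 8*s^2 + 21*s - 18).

Factor the denominator: s^3 - 8*s^2 + 21*s - 18 = (s - 3)^2*(s - 2).
Partial fraction decomposition gives [-4/(s - 3)] + [-5/(s - 3)^2] + [-5/(s - 2)].
Invert each term: -4/(s - 3) ↔ -4e^(3t); -5/(s - 3)^2 ↔ -5t·e^(3t); -5/(s - 2) ↔ -5e^(2t).

f(t) = -5*t*exp(3*t) - 4*exp(3*t) - 5*exp(2*t)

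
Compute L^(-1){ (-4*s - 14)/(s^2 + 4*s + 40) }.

-exp(-2*t)*sin(6*t) - 4*exp(-2*t)*cos(6*t)

Complete the square in the denominator: s^2 + 4*s + 40 = (s + 2)^2 + 6^2.
Split the numerator to match: -4*s - 14 = -4·(s + 2) - 1·6.
Invert each term: -4·(s + 2)/((s + 2)^2 + 36) ↔ -4e^(-2t)cos(6t); -1·6/((s + 2)^2 + 36) ↔ -e^(-2t)sin(6t).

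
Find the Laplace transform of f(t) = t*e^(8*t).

L{t} = 1!/s^2 = 1/s^2.
By the first shifting theorem, multiplying by e^(8t) replaces s with s - 8.

(s - 8)^(-2)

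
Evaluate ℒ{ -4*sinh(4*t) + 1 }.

The transform is linear, so treat each term independently.
L{1} = 1/s; (-4)·[L{sinh(4t)} = 4/(s^2 - 16)].

-16/(s^2 - 16) + 1/s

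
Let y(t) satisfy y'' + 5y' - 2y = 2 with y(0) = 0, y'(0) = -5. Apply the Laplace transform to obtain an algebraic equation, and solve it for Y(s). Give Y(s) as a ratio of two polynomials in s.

Y(s) = (-5*s + 2)/(s^3 + 5*s^2 - 2*s)

Apply the Laplace transform to the equation.
The derivative rules (L{y''} = s^2 Y - s·y(0) - y'(0) and L{y'} = sY - y(0), with y(0) = 0, y'(0) = -5) turn the left side into (s^2 + 5*s - 2)Y - (-5).
The right side is L{2} = 2/s.
So (s^2 + 5*s - 2)Y = 2/s + (-5).
Isolate Y and clear denominators.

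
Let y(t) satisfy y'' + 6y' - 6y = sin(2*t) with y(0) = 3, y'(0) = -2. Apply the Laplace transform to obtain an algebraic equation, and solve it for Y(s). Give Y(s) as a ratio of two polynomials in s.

Y(s) = (3*s^3 + 16*s^2 + 12*s + 66)/(s^4 + 6*s^3 - 2*s^2 + 24*s - 24)

Transform both sides with L{·}.
Using L{y''} = s^2 Y - s·y(0) - y'(0) and L{y'} = sY - y(0), with y(0) = 3, y'(0) = -2, the left side becomes (s^2 + 6*s - 6)Y - (3*s + 16).
The right side is L{sin(2*t)} = 2/(s^2 + 4).
So (s^2 + 6*s - 6)Y = 2/(s^2 + 4) + (3*s + 16).
Solve for Y(s) and write it as one ratio of polynomials.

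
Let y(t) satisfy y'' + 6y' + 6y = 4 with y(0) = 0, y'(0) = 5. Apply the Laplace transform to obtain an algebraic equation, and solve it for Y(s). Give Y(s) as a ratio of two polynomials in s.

Transform both sides with L{·}.
Using L{y''} = s^2 Y - s·y(0) - y'(0) and L{y'} = sY - y(0), with y(0) = 0, y'(0) = 5, the left side becomes (s^2 + 6*s + 6)Y - (5).
The right side is L{4} = 4/s.
So (s^2 + 6*s + 6)Y = 4/s + (5).
Isolate Y and clear denominators.

Y(s) = (5*s + 4)/(s^3 + 6*s^2 + 6*s)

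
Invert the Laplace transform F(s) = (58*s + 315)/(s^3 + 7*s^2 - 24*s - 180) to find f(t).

Factor the denominator: s^3 + 7*s^2 - 24*s - 180 = (s - 5)*(s + 6)^2.
Partial fraction decomposition gives [-5/(s + 6)] + [3/(s + 6)^2] + [5/(s - 5)].
Invert each term: -5/(s + 6) ↔ -5e^(-6t); 3/(s + 6)^2 ↔ 3t·e^(-6t); 5/(s - 5) ↔ 5e^(5t).

f(t) = 3*t*exp(-6*t) + 5*exp(5*t) - 5*exp(-6*t)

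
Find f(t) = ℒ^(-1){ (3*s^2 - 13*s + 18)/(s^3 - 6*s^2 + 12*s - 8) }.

Factor the denominator: s^3 - 6*s^2 + 12*s - 8 = (s - 2)^3.
Partial fraction decomposition gives [3/(s - 2)] + [-1/(s - 2)^2] + [4/(s - 2)^3].
Invert each term: 3/(s - 2) ↔ 3e^(2t); -1/(s - 2)^2 ↔ -t·e^(2t); 4/(s - 2)^3 ↔ (2)t^2·e^(2t).

f(t) = 2*t^2*exp(2*t) - t*exp(2*t) + 3*exp(2*t)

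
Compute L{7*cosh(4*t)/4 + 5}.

The transform is linear, so treat each term independently.
(7/4)·[L{cosh(4t)} = s/(s^2 - 16)]; L{5} = 5/s.

7*s/(4*(s^2 - 16)) + 5/s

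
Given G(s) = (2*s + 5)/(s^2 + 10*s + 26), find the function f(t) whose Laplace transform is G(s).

f(t) = -5*exp(-5*t)*sin(t) + 2*exp(-5*t)*cos(t)

Complete the square in the denominator: s^2 + 10*s + 26 = (s + 5)^2 + 1^2.
Split the numerator to match: 2*s + 5 = 2·(s + 5) - 5·1.
Invert each term: 2·(s + 5)/((s + 5)^2 + 1) ↔ 2e^(-5t)cos(t); -5·1/((s + 5)^2 + 1) ↔ -5e^(-5t)sin(t).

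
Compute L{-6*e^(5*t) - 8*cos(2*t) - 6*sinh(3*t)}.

-8*s/(s^2 + 4) - 18/(s^2 - 9) - 6/(s - 5)

The transform is linear, so treat each term independently.
(-6)·[L{sinh(3t)} = 3/(s^2 - 9)]; (-6)·[L{e^(5t)} = 1/(s - 5)]; (-8)·[L{cos(2t)} = s/(s^2 + 4)].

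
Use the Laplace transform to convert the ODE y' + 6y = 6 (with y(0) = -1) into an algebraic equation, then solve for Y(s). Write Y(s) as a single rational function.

Laplace-transform each side.
Using L{y'} = sY - y(0) = sY - (-1), the left side becomes (s + 6)Y - (-1).
The right side is L{6} = 6/s.
So (s + 6)Y = 6/s + (-1).
Isolate Y and clear denominators.

Y(s) = (-s + 6)/(s^2 + 6*s)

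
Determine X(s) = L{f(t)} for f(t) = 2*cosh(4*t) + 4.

X(s) = 2*s/(s^2 - 16) + 4/s

By linearity of the Laplace transform, transform each term separately.
L{4} = 4/s; (2)·[L{cosh(4t)} = s/(s^2 - 16)].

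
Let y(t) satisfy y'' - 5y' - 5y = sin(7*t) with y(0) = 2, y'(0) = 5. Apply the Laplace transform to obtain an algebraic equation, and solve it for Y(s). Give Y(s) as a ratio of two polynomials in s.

Y(s) = (2*s^3 - 5*s^2 + 98*s - 238)/(s^4 - 5*s^3 + 44*s^2 - 245*s - 245)

Apply the Laplace transform to the equation.
With L{y''} = s^2 Y - s·y(0) - y'(0) and L{y'} = sY - y(0), with y(0) = 2, y'(0) = 5: the LHS transforms to (s^2 - 5*s - 5)Y - (2*s - 5).
The right side is L{sin(7*t)} = 7/(s^2 + 49).
So (s^2 - 5*s - 5)Y = 7/(s^2 + 49) + (2*s - 5).
Isolate Y and clear denominators.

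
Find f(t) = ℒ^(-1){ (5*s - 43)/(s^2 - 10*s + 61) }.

f(t) = -3*exp(5*t)*sin(6*t) + 5*exp(5*t)*cos(6*t)

Complete the square in the denominator: s^2 - 10*s + 61 = (s - 5)^2 + 6^2.
Split the numerator to match: 5*s - 43 = 5·(s - 5) - 3·6.
Invert each term: 5·(s - 5)/((s - 5)^2 + 36) ↔ 5e^(5t)cos(6t); -3·6/((s - 5)^2 + 36) ↔ -3e^(5t)sin(6t).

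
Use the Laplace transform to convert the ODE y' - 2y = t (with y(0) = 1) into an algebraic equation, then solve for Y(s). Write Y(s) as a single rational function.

Transform both sides with L{·}.
With L{y'} = sY - y(0) = sY - 1: the LHS transforms to (s - 2)Y - (1).
The right side is L{t} = s^(-2).
So (s - 2)Y = s^(-2) + (1).
Divide through and combine into a single rational function.

Y(s) = (s^2 + 1)/(s^3 - 2*s^2)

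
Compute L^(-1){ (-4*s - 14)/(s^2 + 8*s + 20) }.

Complete the square in the denominator: s^2 + 8*s + 20 = (s + 4)^2 + 2^2.
Split the numerator to match: -4*s - 14 = -4·(s + 4) + 1·2.
Invert each term: -4·(s + 4)/((s + 4)^2 + 4) ↔ -4e^(-4t)cos(2t); 1·2/((s + 4)^2 + 4) ↔ e^(-4t)sin(2t).

exp(-4*t)*sin(2*t) - 4*exp(-4*t)*cos(2*t)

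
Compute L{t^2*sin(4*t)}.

L{sin(4t)} = 4/(s^2 + 16).
Then apply L{t^2·g(t)} = (-1)^2 d^2/ds^2[G(s)] with G(s) = 4/(s^2 + 16):
differentiating 2 times and applying the sign gives 8*(3*s^2 - 16)/(s^2 + 16)^3.

8*(3*s^2 - 16)/(s^2 + 16)^3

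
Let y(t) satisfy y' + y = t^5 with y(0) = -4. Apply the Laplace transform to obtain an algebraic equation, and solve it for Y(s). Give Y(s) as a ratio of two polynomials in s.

Y(s) = (-4*s^6 + 120)/(s^7 + s^6)

Transform both sides with L{·}.
With L{y'} = sY - y(0) = sY - (-4): the LHS transforms to (s + 1)Y - (-4).
The right side is L{t^5} = 120/s^6.
So (s + 1)Y = 120/s^6 + (-4).
Divide through and combine into a single rational function.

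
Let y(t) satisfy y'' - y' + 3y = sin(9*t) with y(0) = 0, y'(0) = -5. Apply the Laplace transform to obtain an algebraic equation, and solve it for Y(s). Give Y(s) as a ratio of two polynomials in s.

Y(s) = (-5*s^2 - 396)/(s^4 - s^3 + 84*s^2 - 81*s + 243)

Laplace-transform each side.
The derivative rules (L{y''} = s^2 Y - s·y(0) - y'(0) and L{y'} = sY - y(0), with y(0) = 0, y'(0) = -5) turn the left side into (s^2 - s + 3)Y - (-5).
The right side is L{sin(9*t)} = 9/(s^2 + 81).
So (s^2 - s + 3)Y = 9/(s^2 + 81) + (-5).
Divide through and combine into a single rational function.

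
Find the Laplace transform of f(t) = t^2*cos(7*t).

2*s*(s^2 - 147)/(s^2 + 49)^3

L{cos(7t)} = s/(s^2 + 49).
Then apply L{t^2·g(t)} = (-1)^2 d^2/ds^2[G(s)] with G(s) = s/(s^2 + 49):
differentiating 2 times and applying the sign gives 2*s*(s^2 - 147)/(s^2 + 49)^3.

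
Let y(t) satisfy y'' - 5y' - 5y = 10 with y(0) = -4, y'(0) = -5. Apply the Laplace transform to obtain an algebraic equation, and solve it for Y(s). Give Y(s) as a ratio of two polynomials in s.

Apply the Laplace transform to the equation.
With L{y''} = s^2 Y - s·y(0) - y'(0) and L{y'} = sY - y(0), with y(0) = -4, y'(0) = -5: the LHS transforms to (s^2 - 5*s - 5)Y - (-4*s + 15).
The right side is L{10} = 10/s.
So (s^2 - 5*s - 5)Y = 10/s + (-4*s + 15).
Divide through and combine into a single rational function.

Y(s) = (-4*s^2 + 15*s + 10)/(s^3 - 5*s^2 - 5*s)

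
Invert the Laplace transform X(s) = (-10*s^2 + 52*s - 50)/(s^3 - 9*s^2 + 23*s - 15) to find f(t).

Factor the denominator: s^3 - 9*s^2 + 23*s - 15 = (s - 5)*(s - 3)*(s - 1).
Partial fraction decomposition gives [-4/(s - 3)] + [-1/(s - 1)] + [-5/(s - 5)].
Invert each term: -4/(s - 3) ↔ -4e^(3t); -1/(s - 1) ↔ -e^(t); -5/(s - 5) ↔ -5e^(5t).

f(t) = -5*exp(5*t) - 4*exp(3*t) - exp(t)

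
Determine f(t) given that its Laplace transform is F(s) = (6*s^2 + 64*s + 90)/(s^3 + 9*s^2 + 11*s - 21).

f(t) = 5*exp(t) + 3*exp(-3*t) - 2*exp(-7*t)

Factor the denominator: s^3 + 9*s^2 + 11*s - 21 = (s - 1)*(s + 3)*(s + 7).
Partial fraction decomposition gives [5/(s - 1)] + [-2/(s + 7)] + [3/(s + 3)].
Invert each term: 5/(s - 1) ↔ 5e^(t); -2/(s + 7) ↔ -2e^(-7t); 3/(s + 3) ↔ 3e^(-3t).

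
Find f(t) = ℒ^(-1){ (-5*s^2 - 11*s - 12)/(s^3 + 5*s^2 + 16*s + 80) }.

f(t) = sin(4*t) - 3*cos(4*t) - 2*exp(-5*t)

Factor the denominator: s^3 + 5*s^2 + 16*s + 80 = (s + 5)*(s^2 + 16).
Partial fraction decomposition gives [-2/(s + 5)] + [-3*s/(s^2 + 16)] + [4/(s^2 + 16)].
Invert each term: -2/(s + 5) ↔ -2e^(-5t); -3·s/(s^2 + 16) ↔ -3cos(4t); 1·4/(s^2 + 16) ↔ sin(4t).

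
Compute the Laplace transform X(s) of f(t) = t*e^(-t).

L{e^(-t)} = 1/(s + 1).
Then apply L{t·g(t)} = -d/ds[G(s)] with G(s) = 1/(s + 1):
differentiating 1 time and applying the sign gives (s + 1)^(-2).

X(s) = (s + 1)^(-2)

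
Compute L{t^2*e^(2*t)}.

2/(s - 2)^3

L{e^(2t)} = 1/(s - 2).
Then apply L{t^2·g(t)} = (-1)^2 d^2/ds^2[H(s)] with H(s) = 1/(s - 2):
differentiating 2 times and applying the sign gives 2/(s - 2)^3.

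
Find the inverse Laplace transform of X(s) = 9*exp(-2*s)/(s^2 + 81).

The factor e^(-2s) signals a time shift by c = 2 (second shifting theorem).
L{sin(9t)} = 9/(s^2 + 81), so L^-1{9/(s^2 + 81)} = sin(9*t).
Hence the inverse is u(t - 2) times that function evaluated at t - 2.

Heaviside(t - 2)*(sin(9*t - 18))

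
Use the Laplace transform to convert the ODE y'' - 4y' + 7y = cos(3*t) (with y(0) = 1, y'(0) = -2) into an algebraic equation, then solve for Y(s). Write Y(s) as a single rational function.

Take the Laplace transform of both sides.
The derivative rules (L{y''} = s^2 Y - s·y(0) - y'(0) and L{y'} = sY - y(0), with y(0) = 1, y'(0) = -2) turn the left side into (s^2 - 4*s + 7)Y - (s - 6).
The right side is L{cos(3*t)} = s/(s^2 + 9).
So (s^2 - 4*s + 7)Y = s/(s^2 + 9) + (s - 6).
Isolate Y and clear denominators.

Y(s) = (s^3 - 6*s^2 + 10*s - 54)/(s^4 - 4*s^3 + 16*s^2 - 36*s + 63)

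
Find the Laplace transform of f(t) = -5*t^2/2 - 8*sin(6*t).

-48/(s^2 + 36) - 5/s^3

By linearity of the Laplace transform, transform each term separately.
(-8)·[L{sin(6t)} = 6/(s^2 + 36)]; (-5/2)·[L{t^2} = 2!/s^3 = 2/s^3].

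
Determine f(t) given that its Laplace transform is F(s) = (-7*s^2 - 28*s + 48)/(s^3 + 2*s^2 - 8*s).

Factor the denominator: s^3 + 2*s^2 - 8*s = s*(s - 2)*(s + 4).
Partial fraction decomposition gives [-6/s] + [2/(s + 4)] + [-3/(s - 2)].
Invert each term: -6/(s - 0) ↔ -6e^(0t); 2/(s + 4) ↔ 2e^(-4t); -3/(s - 2) ↔ -3e^(2t).

f(t) = -3*exp(2*t) - 6 + 2*exp(-4*t)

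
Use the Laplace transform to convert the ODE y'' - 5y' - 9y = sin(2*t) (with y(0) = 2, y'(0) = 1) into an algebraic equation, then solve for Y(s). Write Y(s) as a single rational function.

Take the Laplace transform of both sides.
With L{y''} = s^2 Y - s·y(0) - y'(0) and L{y'} = sY - y(0), with y(0) = 2, y'(0) = 1: the LHS transforms to (s^2 - 5*s - 9)Y - (2*s - 9).
The right side is L{sin(2*t)} = 2/(s^2 + 4).
So (s^2 - 5*s - 9)Y = 2/(s^2 + 4) + (2*s - 9).
Isolate Y and clear denominators.

Y(s) = (2*s^3 - 9*s^2 + 8*s - 34)/(s^4 - 5*s^3 - 5*s^2 - 20*s - 36)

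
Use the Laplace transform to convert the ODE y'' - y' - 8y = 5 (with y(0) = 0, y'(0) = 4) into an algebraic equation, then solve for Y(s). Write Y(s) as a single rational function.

Y(s) = (4*s + 5)/(s^3 - s^2 - 8*s)

Take the Laplace transform of both sides.
With L{y''} = s^2 Y - s·y(0) - y'(0) and L{y'} = sY - y(0), with y(0) = 0, y'(0) = 4: the LHS transforms to (s^2 - s - 8)Y - (4).
The right side is L{5} = 5/s.
So (s^2 - s - 8)Y = 5/s + (4).
Divide through and combine into a single rational function.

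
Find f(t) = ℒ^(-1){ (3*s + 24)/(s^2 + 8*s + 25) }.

f(t) = 4*exp(-4*t)*sin(3*t) + 3*exp(-4*t)*cos(3*t)

Complete the square in the denominator: s^2 + 8*s + 25 = (s + 4)^2 + 3^2.
Split the numerator to match: 3*s + 24 = 3·(s + 4) + 4·3.
Invert each term: 3·(s + 4)/((s + 4)^2 + 9) ↔ 3e^(-4t)cos(3t); 4·3/((s + 4)^2 + 9) ↔ 4e^(-4t)sin(3t).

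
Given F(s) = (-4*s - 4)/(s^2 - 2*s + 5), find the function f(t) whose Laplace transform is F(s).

Complete the square in the denominator: s^2 - 2*s + 5 = (s - 1)^2 + 2^2.
Split the numerator to match: -4*s - 4 = -4·(s - 1) - 4·2.
Invert each term: -4·(s - 1)/((s - 1)^2 + 4) ↔ -4e^(t)cos(2t); -4·2/((s - 1)^2 + 4) ↔ -4e^(t)sin(2t).

f(t) = -4*exp(t)*sin(2*t) - 4*exp(t)*cos(2*t)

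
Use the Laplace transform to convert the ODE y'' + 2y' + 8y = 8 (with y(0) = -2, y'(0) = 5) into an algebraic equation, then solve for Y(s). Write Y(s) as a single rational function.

Y(s) = (-2*s^2 + s + 8)/(s^3 + 2*s^2 + 8*s)

Apply the Laplace transform to the equation.
With L{y''} = s^2 Y - s·y(0) - y'(0) and L{y'} = sY - y(0), with y(0) = -2, y'(0) = 5: the LHS transforms to (s^2 + 2*s + 8)Y - (-2*s + 1).
The right side is L{8} = 8/s.
So (s^2 + 2*s + 8)Y = 8/s + (-2*s + 1).
Isolate Y and clear denominators.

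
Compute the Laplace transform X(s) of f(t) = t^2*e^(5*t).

L{e^(5t)} = 1/(s - 5).
Then apply L{t^2·g(t)} = (-1)^2 d^2/ds^2[G(s)] with G(s) = 1/(s - 5):
differentiating 2 times and applying the sign gives 2/(s - 5)^3.

X(s) = 2/(s - 5)^3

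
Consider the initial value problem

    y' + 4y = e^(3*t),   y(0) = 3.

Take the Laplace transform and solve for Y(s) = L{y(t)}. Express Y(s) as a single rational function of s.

Apply the Laplace transform to the equation.
With L{y'} = sY - y(0) = sY - 3: the LHS transforms to (s + 4)Y - (3).
The right side is L{e^(3*t)} = 1/(s - 3).
So (s + 4)Y = 1/(s - 3) + (3).
Divide through and combine into a single rational function.

Y(s) = (3*s - 8)/(s^2 + s - 12)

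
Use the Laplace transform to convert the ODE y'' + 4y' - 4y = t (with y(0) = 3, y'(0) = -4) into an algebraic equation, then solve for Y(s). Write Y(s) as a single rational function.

Take the Laplace transform of both sides.
With L{y''} = s^2 Y - s·y(0) - y'(0) and L{y'} = sY - y(0), with y(0) = 3, y'(0) = -4: the LHS transforms to (s^2 + 4*s - 4)Y - (3*s + 8).
The right side is L{t} = s^(-2).
So (s^2 + 4*s - 4)Y = s^(-2) + (3*s + 8).
Isolate Y and clear denominators.

Y(s) = (3*s^3 + 8*s^2 + 1)/(s^4 + 4*s^3 - 4*s^2)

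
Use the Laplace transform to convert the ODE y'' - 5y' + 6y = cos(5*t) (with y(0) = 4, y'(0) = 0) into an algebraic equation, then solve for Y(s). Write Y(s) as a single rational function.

Y(s) = (4*s^3 - 20*s^2 + 101*s - 500)/(s^4 - 5*s^3 + 31*s^2 - 125*s + 150)

Laplace-transform each side.
The derivative rules (L{y''} = s^2 Y - s·y(0) - y'(0) and L{y'} = sY - y(0), with y(0) = 4, y'(0) = 0) turn the left side into (s^2 - 5*s + 6)Y - (4*s - 20).
The right side is L{cos(5*t)} = s/(s^2 + 25).
So (s^2 - 5*s + 6)Y = s/(s^2 + 25) + (4*s - 20).
Solve for Y(s) and write it as one ratio of polynomials.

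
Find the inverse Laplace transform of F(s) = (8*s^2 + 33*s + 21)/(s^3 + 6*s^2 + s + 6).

Factor the denominator: s^3 + 6*s^2 + s + 6 = (s + 6)*(s^2 + 1).
Partial fraction decomposition gives [3/(s + 6)] + [5*s/(s^2 + 1)] + [3/(s^2 + 1)].
Invert each term: 3/(s + 6) ↔ 3e^(-6t); 5·s/(s^2 + 1) ↔ 5cos(t); 3·1/(s^2 + 1) ↔ 3sin(t).

3*sin(t) + 5*cos(t) + 3*exp(-6*t)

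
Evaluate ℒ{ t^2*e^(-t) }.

L{e^(-t)} = 1/(s + 1).
Then apply L{t^2·g(t)} = (-1)^2 d^2/ds^2[G(s)] with G(s) = 1/(s + 1):
differentiating 2 times and applying the sign gives 2/(s + 1)^3.

2/(s + 1)^3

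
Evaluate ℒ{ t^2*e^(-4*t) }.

L{t^2} = 2!/s^3 = 2/s^3.
By the first shifting theorem, multiplying by e^(-4t) replaces s with s + 4.

2/(s + 4)^3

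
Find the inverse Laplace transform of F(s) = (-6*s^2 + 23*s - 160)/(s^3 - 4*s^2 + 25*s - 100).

Factor the denominator: s^3 - 4*s^2 + 25*s - 100 = (s - 4)*(s^2 + 25).
Partial fraction decomposition gives [-4/(s - 4)] + [-2*s/(s^2 + 25)] + [15/(s^2 + 25)].
Invert each term: -4/(s - 4) ↔ -4e^(4t); -2·s/(s^2 + 25) ↔ -2cos(5t); 3·5/(s^2 + 25) ↔ 3sin(5t).

-4*exp(4*t) + 3*sin(5*t) - 2*cos(5*t)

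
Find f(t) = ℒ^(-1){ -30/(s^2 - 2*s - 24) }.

f(t) = -3*exp(6*t) + 3*exp(-4*t)

Factor the denominator: s^2 - 2*s - 24 = (s - 6)*(s + 4).
Partial fraction decomposition gives [3/(s + 4)] + [-3/(s - 6)].
Invert each term: 3/(s + 4) ↔ 3e^(-4t); -3/(s - 6) ↔ -3e^(6t).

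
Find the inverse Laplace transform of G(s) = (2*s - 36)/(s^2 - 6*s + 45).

-5*exp(3*t)*sin(6*t) + 2*exp(3*t)*cos(6*t)

Complete the square in the denominator: s^2 - 6*s + 45 = (s - 3)^2 + 6^2.
Split the numerator to match: 2*s - 36 = 2·(s - 3) - 5·6.
Invert each term: 2·(s - 3)/((s - 3)^2 + 36) ↔ 2e^(3t)cos(6t); -5·6/((s - 3)^2 + 36) ↔ -5e^(3t)sin(6t).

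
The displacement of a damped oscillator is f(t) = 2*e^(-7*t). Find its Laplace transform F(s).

L{2} = 2/s.
By the first shifting theorem, multiplying by e^(-7t) replaces s with s + 7.

F(s) = 2/(s + 7)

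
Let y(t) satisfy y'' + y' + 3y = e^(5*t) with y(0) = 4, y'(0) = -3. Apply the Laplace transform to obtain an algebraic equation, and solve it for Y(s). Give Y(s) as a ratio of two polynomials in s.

Laplace-transform each side.
Using L{y''} = s^2 Y - s·y(0) - y'(0) and L{y'} = sY - y(0), with y(0) = 4, y'(0) = -3, the left side becomes (s^2 + s + 3)Y - (4*s + 1).
The right side is L{e^(5*t)} = 1/(s - 5).
So (s^2 + s + 3)Y = 1/(s - 5) + (4*s + 1).
Divide through and combine into a single rational function.

Y(s) = (4*s^2 - 19*s - 4)/(s^3 - 4*s^2 - 2*s - 15)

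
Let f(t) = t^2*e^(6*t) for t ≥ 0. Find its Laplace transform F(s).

L{e^(6t)} = 1/(s - 6).
Then apply L{t^2·g(t)} = (-1)^2 d^2/ds^2[G(s)] with G(s) = 1/(s - 6):
differentiating 2 times and applying the sign gives 2/(s - 6)^3.

F(s) = 2/(s - 6)^3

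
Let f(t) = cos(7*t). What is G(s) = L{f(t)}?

G(s) = s/(s^2 + 49)

L{cos(7t)} = s/(s^2 + 49).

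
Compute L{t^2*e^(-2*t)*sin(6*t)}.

36*(s^2 + 4*s - 8)/(s^2 + 4*s + 40)^3

L{sin(6t)} = 6/(s^2 + 36).
Multiplying by e^(-2t) shifts s → s + 2, so L{e^(-2*t)*sin(6*t)} = 6/((s + 2)^2 + 36).
Then apply L{t^2·g(t)} = (-1)^2 d^2/ds^2[G(s)] with G(s) = 6/((s + 2)^2 + 36):
differentiating 2 times and applying the sign gives 36*(s^2 + 4*s - 8)/(s^2 + 4*s + 40)^3.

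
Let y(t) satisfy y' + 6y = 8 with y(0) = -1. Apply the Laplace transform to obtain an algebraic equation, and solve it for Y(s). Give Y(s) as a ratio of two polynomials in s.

Apply the Laplace transform to the equation.
With L{y'} = sY - y(0) = sY - (-1): the LHS transforms to (s + 6)Y - (-1).
The right side is L{8} = 8/s.
So (s + 6)Y = 8/s + (-1).
Divide through and combine into a single rational function.

Y(s) = (-s + 8)/(s^2 + 6*s)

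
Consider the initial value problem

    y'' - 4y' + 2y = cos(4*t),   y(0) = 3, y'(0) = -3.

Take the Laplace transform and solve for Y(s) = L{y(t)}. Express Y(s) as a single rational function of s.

Laplace-transform each side.
With L{y''} = s^2 Y - s·y(0) - y'(0) and L{y'} = sY - y(0), with y(0) = 3, y'(0) = -3: the LHS transforms to (s^2 - 4*s + 2)Y - (3*s - 15).
The right side is L{cos(4*t)} = s/(s^2 + 16).
So (s^2 - 4*s + 2)Y = s/(s^2 + 16) + (3*s - 15).
Divide through and combine into a single rational function.

Y(s) = (3*s^3 - 15*s^2 + 49*s - 240)/(s^4 - 4*s^3 + 18*s^2 - 64*s + 32)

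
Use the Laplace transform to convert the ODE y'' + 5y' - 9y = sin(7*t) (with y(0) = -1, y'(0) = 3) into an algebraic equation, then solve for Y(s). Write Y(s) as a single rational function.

Take the Laplace transform of both sides.
With L{y''} = s^2 Y - s·y(0) - y'(0) and L{y'} = sY - y(0), with y(0) = -1, y'(0) = 3: the LHS transforms to (s^2 + 5*s - 9)Y - (-s - 2).
The right side is L{sin(7*t)} = 7/(s^2 + 49).
So (s^2 + 5*s - 9)Y = 7/(s^2 + 49) + (-s - 2).
Isolate Y and clear denominators.

Y(s) = (-s^3 - 2*s^2 - 49*s - 91)/(s^4 + 5*s^3 + 40*s^2 + 245*s - 441)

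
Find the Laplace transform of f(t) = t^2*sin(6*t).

36*(s^2 - 12)/(s^2 + 36)^3

L{sin(6t)} = 6/(s^2 + 36).
Then apply L{t^2·g(t)} = (-1)^2 d^2/ds^2[G(s)] with G(s) = 6/(s^2 + 36):
differentiating 2 times and applying the sign gives 36*(s^2 - 12)/(s^2 + 36)^3.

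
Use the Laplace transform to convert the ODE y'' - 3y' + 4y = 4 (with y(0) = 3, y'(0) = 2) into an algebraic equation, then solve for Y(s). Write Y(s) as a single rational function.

Y(s) = (3*s^2 - 7*s + 4)/(s^3 - 3*s^2 + 4*s)

Take the Laplace transform of both sides.
With L{y''} = s^2 Y - s·y(0) - y'(0) and L{y'} = sY - y(0), with y(0) = 3, y'(0) = 2: the LHS transforms to (s^2 - 3*s + 4)Y - (3*s - 7).
The right side is L{4} = 4/s.
So (s^2 - 3*s + 4)Y = 4/s + (3*s - 7).
Isolate Y and clear denominators.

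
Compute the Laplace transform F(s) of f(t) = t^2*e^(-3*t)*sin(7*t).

F(s) = 14*(3*s^2 + 18*s - 22)/(s^2 + 6*s + 58)^3

L{sin(7t)} = 7/(s^2 + 49).
Multiplying by e^(-3t) shifts s → s + 3, so L{e^(-3*t)*sin(7*t)} = 7/((s + 3)^2 + 49).
Then apply L{t^2·g(t)} = (-1)^2 d^2/ds^2[G(s)] with G(s) = 7/((s + 3)^2 + 49):
differentiating 2 times and applying the sign gives 14*(3*s^2 + 18*s - 22)/(s^2 + 6*s + 58)^3.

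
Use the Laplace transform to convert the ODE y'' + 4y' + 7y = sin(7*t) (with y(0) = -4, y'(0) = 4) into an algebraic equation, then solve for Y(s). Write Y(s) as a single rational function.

Transform both sides with L{·}.
Using L{y''} = s^2 Y - s·y(0) - y'(0) and L{y'} = sY - y(0), with y(0) = -4, y'(0) = 4, the left side becomes (s^2 + 4*s + 7)Y - (-4*s - 12).
The right side is L{sin(7*t)} = 7/(s^2 + 49).
So (s^2 + 4*s + 7)Y = 7/(s^2 + 49) + (-4*s - 12).
Isolate Y and clear denominators.

Y(s) = (-4*s^3 - 12*s^2 - 196*s - 581)/(s^4 + 4*s^3 + 56*s^2 + 196*s + 343)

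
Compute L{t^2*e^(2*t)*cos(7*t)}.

2*(s - 2)*(s^2 - 4*s - 143)/(s^2 - 4*s + 53)^3

L{cos(7t)} = s/(s^2 + 49).
Multiplying by e^(2t) shifts s → s - 2, so L{e^(2*t)*cos(7*t)} = (s - 2)/((s - 2)^2 + 49).
Then apply L{t^2·g(t)} = (-1)^2 d^2/ds^2[G(s)] with G(s) = (s - 2)/((s - 2)^2 + 49):
differentiating 2 times and applying the sign gives 2*(s - 2)*(s^2 - 4*s - 143)/(s^2 - 4*s + 53)^3.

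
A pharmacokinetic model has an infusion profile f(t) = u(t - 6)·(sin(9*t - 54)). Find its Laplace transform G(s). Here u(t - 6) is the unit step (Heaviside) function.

G(s) = 9*exp(-6*s)/(s^2 + 81)

By the second shifting theorem, L{u(t - c)·g(t - c)} = e^(-cs)·H(s) with c = 6 and H(s) = L{g(t)}.
L{sin(9t)} = 9/(s^2 + 81).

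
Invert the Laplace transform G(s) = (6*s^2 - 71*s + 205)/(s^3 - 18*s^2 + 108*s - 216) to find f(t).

f(t) = -5*t^2*exp(6*t)/2 + t*exp(6*t) + 6*exp(6*t)

Factor the denominator: s^3 - 18*s^2 + 108*s - 216 = (s - 6)^3.
Partial fraction decomposition gives [6/(s - 6)] + [(s - 6)^(-2)] + [-5/(s - 6)^3].
Invert each term: 6/(s - 6) ↔ 6e^(6t); 1/(s - 6)^2 ↔ t·e^(6t); -5/(s - 6)^3 ↔ (-5/2)t^2·e^(6t).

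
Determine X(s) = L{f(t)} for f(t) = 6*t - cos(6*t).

Apply the Laplace transform termwise.
(6)·[L{t} = 1!/s^2 = 1/s^2]; (-1)·[L{cos(6t)} = s/(s^2 + 36)].

X(s) = -s/(s^2 + 36) + 6/s^2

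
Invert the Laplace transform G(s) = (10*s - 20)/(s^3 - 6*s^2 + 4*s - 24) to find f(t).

Factor the denominator: s^3 - 6*s^2 + 4*s - 24 = (s - 6)*(s^2 + 4).
Partial fraction decomposition gives [1/(s - 6)] + [-s/(s^2 + 4)] + [4/(s^2 + 4)].
Invert each term: 1/(s - 6) ↔ e^(6t); -1·s/(s^2 + 4) ↔ -cos(2t); 2·2/(s^2 + 4) ↔ 2sin(2t).

f(t) = exp(6*t) + 2*sin(2*t) - cos(2*t)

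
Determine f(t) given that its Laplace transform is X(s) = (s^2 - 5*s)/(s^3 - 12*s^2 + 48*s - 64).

Factor the denominator: s^3 - 12*s^2 + 48*s - 64 = (s - 4)^3.
Partial fraction decomposition gives [1/(s - 4)] + [3/(s - 4)^2] + [-4/(s - 4)^3].
Invert each term: 1/(s - 4) ↔ e^(4t); 3/(s - 4)^2 ↔ 3t·e^(4t); -4/(s - 4)^3 ↔ (-2)t^2·e^(4t).

f(t) = -2*t^2*exp(4*t) + 3*t*exp(4*t) + exp(4*t)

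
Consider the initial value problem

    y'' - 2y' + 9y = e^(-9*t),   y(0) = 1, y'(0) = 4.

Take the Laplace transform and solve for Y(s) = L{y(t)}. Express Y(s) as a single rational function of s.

Apply the Laplace transform to the equation.
The derivative rules (L{y''} = s^2 Y - s·y(0) - y'(0) and L{y'} = sY - y(0), with y(0) = 1, y'(0) = 4) turn the left side into (s^2 - 2*s + 9)Y - (s + 2).
The right side is L{e^(-9*t)} = 1/(s + 9).
So (s^2 - 2*s + 9)Y = 1/(s + 9) + (s + 2).
Isolate Y and clear denominators.

Y(s) = (s^2 + 11*s + 19)/(s^3 + 7*s^2 - 9*s + 81)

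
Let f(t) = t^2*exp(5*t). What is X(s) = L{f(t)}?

L{e^(5t)} = 1/(s - 5).
Then apply L{t^2·g(t)} = (-1)^2 d^2/ds^2[G(s)] with G(s) = 1/(s - 5):
differentiating 2 times and applying the sign gives 2/(s - 5)^3.

X(s) = 2/(s - 5)^3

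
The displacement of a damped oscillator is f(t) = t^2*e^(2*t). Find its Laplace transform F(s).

F(s) = 2/(s - 2)^3

L{e^(2t)} = 1/(s - 2).
Then apply L{t^2·g(t)} = (-1)^2 d^2/ds^2[G(s)] with G(s) = 1/(s - 2):
differentiating 2 times and applying the sign gives 2/(s - 2)^3.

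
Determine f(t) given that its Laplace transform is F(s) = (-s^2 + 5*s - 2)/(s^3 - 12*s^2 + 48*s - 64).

f(t) = t^2*exp(4*t) - 3*t*exp(4*t) - exp(4*t)

Factor the denominator: s^3 - 12*s^2 + 48*s - 64 = (s - 4)^3.
Partial fraction decomposition gives [-1/(s - 4)] + [-3/(s - 4)^2] + [2/(s - 4)^3].
Invert each term: -1/(s - 4) ↔ -e^(4t); -3/(s - 4)^2 ↔ -3t·e^(4t); 2/(s - 4)^3 ↔ (1)t^2·e^(4t).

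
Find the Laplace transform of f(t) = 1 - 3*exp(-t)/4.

Apply the Laplace transform termwise.
L{1} = 1/s; (-3/4)·[L{e^(-t)} = 1/(s + 1)].

-3/(4*(s + 1)) + 1/s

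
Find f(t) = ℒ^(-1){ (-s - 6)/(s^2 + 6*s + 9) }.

Factor the denominator: s^2 + 6*s + 9 = (s + 3)^2.
Partial fraction decomposition gives [-1/(s + 3)] + [-3/(s + 3)^2].
Invert each term: -1/(s + 3) ↔ -e^(-3t); -3/(s + 3)^2 ↔ -3t·e^(-3t).

f(t) = -3*t*exp(-3*t) - exp(-3*t)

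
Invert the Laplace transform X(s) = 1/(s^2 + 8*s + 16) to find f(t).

f(t) = t*exp(-4*t)

Rewrite the denominator: s^2 + 8*s + 16 = (s + 4)^2.
The form in (s + 4) signals a first-shifting-theorem factor e^(-4t).
Since L{t} = 1!/s^2 = 1/s^2, the inverse is t*e^(-4*t).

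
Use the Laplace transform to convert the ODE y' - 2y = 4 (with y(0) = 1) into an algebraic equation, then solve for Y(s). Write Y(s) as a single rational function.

Take the Laplace transform of both sides.
With L{y'} = sY - y(0) = sY - 1: the LHS transforms to (s - 2)Y - (1).
The right side is L{4} = 4/s.
So (s - 2)Y = 4/s + (1).
Divide through and combine into a single rational function.

Y(s) = (s + 4)/(s^2 - 2*s)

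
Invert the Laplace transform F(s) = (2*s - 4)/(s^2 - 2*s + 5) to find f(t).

f(t) = -exp(t)*sin(2*t) + 2*exp(t)*cos(2*t)

Complete the square in the denominator: s^2 - 2*s + 5 = (s - 1)^2 + 2^2.
Split the numerator to match: 2*s - 4 = 2·(s - 1) - 1·2.
Invert each term: 2·(s - 1)/((s - 1)^2 + 4) ↔ 2e^(t)cos(2t); -1·2/((s - 1)^2 + 4) ↔ -e^(t)sin(2t).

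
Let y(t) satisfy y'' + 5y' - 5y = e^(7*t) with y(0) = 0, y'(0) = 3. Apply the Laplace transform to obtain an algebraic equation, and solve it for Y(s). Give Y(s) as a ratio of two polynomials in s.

Y(s) = (3*s - 20)/(s^3 - 2*s^2 - 40*s + 35)

Take the Laplace transform of both sides.
The derivative rules (L{y''} = s^2 Y - s·y(0) - y'(0) and L{y'} = sY - y(0), with y(0) = 0, y'(0) = 3) turn the left side into (s^2 + 5*s - 5)Y - (3).
The right side is L{e^(7*t)} = 1/(s - 7).
So (s^2 + 5*s - 5)Y = 1/(s - 7) + (3).
Solve for Y(s) and write it as one ratio of polynomials.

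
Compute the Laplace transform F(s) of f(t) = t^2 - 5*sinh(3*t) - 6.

Apply the Laplace transform termwise.
L{-6} = -6/s; (-5)·[L{sinh(3t)} = 3/(s^2 - 9)]; L{t^2} = 2!/s^3 = 2/s^3.

F(s) = -15/(s^2 - 9) - 6/s + 2/s^3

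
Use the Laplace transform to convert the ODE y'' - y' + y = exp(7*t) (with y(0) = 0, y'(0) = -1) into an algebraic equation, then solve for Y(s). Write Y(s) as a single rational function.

Laplace-transform each side.
The derivative rules (L{y''} = s^2 Y - s·y(0) - y'(0) and L{y'} = sY - y(0), with y(0) = 0, y'(0) = -1) turn the left side into (s^2 - s + 1)Y - (-1).
The right side is L{exp(7*t)} = 1/(s - 7).
So (s^2 - s + 1)Y = 1/(s - 7) + (-1).
Divide through and combine into a single rational function.

Y(s) = (-s + 8)/(s^3 - 8*s^2 + 8*s - 7)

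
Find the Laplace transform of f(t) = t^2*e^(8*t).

L{e^(8t)} = 1/(s - 8).
Then apply L{t^2·g(t)} = (-1)^2 d^2/ds^2[H(s)] with H(s) = 1/(s - 8):
differentiating 2 times and applying the sign gives 2/(s - 8)^3.

2/(s - 8)^3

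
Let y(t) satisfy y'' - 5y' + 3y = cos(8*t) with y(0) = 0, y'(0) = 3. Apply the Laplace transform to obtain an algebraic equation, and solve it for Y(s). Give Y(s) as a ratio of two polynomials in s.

Apply the Laplace transform to the equation.
With L{y''} = s^2 Y - s·y(0) - y'(0) and L{y'} = sY - y(0), with y(0) = 0, y'(0) = 3: the LHS transforms to (s^2 - 5*s + 3)Y - (3).
The right side is L{cos(8*t)} = s/(s^2 + 64).
So (s^2 - 5*s + 3)Y = s/(s^2 + 64) + (3).
Divide through and combine into a single rational function.

Y(s) = (3*s^2 + s + 192)/(s^4 - 5*s^3 + 67*s^2 - 320*s + 192)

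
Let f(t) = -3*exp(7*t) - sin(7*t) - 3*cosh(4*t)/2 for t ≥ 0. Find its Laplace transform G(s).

The transform is linear, so treat each term independently.
(-3)·[L{e^(7t)} = 1/(s - 7)]; (-3/2)·[L{cosh(4t)} = s/(s^2 - 16)]; (-1)·[L{sin(7t)} = 7/(s^2 + 49)].

G(s) = -3*s/(2*(s^2 - 16)) - 7/(s^2 + 49) - 3/(s - 7)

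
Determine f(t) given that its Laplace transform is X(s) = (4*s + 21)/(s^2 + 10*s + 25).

f(t) = t*exp(-5*t) + 4*exp(-5*t)

Factor the denominator: s^2 + 10*s + 25 = (s + 5)^2.
Partial fraction decomposition gives [4/(s + 5)] + [(s + 5)^(-2)].
Invert each term: 4/(s + 5) ↔ 4e^(-5t); 1/(s + 5)^2 ↔ t·e^(-5t).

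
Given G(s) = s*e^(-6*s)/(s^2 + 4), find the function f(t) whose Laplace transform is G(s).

f(t) = Heaviside(t - 6)*(cos(2*t - 12))

The factor e^(-6s) signals a time shift by c = 6 (second shifting theorem).
L{cos(2t)} = s/(s^2 + 4), so L^-1{s/(s^2 + 4)} = cos(2*t).
Hence the inverse is u(t - 6) times that function evaluated at t - 6.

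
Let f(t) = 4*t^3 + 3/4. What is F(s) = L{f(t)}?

The transform is linear, so treat each term independently.
(4)·[L{t^3} = 3!/s^4 = 6/s^4]; L{3/4} = (3/4)/s.

F(s) = 3/(4*s) + 24/s^4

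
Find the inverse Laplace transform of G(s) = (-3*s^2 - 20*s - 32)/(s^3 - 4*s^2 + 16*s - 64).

Factor the denominator: s^3 - 4*s^2 + 16*s - 64 = (s - 4)*(s^2 + 16).
Partial fraction decomposition gives [-5/(s - 4)] + [2*s/(s^2 + 16)] + [-12/(s^2 + 16)].
Invert each term: -5/(s - 4) ↔ -5e^(4t); 2·s/(s^2 + 16) ↔ 2cos(4t); -3·4/(s^2 + 16) ↔ -3sin(4t).

-5*exp(4*t) - 3*sin(4*t) + 2*cos(4*t)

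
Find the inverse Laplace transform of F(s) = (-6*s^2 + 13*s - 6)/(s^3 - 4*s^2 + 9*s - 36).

-2*exp(4*t) - sin(3*t) - 4*cos(3*t)

Factor the denominator: s^3 - 4*s^2 + 9*s - 36 = (s - 4)*(s^2 + 9).
Partial fraction decomposition gives [-2/(s - 4)] + [-4*s/(s^2 + 9)] + [-3/(s^2 + 9)].
Invert each term: -2/(s - 4) ↔ -2e^(4t); -4·s/(s^2 + 9) ↔ -4cos(3t); -1·3/(s^2 + 9) ↔ -sin(3t).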